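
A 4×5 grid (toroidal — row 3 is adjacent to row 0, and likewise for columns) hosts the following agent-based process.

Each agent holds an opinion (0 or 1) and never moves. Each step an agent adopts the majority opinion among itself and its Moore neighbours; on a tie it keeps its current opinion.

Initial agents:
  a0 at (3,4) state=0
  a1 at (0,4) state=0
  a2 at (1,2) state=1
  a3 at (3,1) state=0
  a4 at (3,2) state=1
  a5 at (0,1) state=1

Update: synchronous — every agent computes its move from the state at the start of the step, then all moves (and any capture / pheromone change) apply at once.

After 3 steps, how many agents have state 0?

t=1: a0@(3,4):0 a1@(0,4):0 a2@(1,2):1 a3@(3,1):1 a4@(3,2):1 a5@(0,1):1
t=2: (unchanged — steady state)

2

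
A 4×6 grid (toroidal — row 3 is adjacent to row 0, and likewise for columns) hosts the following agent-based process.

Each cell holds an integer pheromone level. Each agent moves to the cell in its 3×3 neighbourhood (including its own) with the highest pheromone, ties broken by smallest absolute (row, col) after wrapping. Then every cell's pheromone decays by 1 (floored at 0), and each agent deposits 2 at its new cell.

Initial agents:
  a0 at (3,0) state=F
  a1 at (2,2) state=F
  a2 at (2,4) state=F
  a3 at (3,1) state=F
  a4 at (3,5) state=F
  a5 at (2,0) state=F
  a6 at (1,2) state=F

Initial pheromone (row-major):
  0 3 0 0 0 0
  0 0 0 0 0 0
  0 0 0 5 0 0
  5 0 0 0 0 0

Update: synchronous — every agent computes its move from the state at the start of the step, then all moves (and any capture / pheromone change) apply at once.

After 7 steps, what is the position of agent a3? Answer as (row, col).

t=1: a0@(3,0) a1@(2,3) a2@(2,3) a3@(3,0) a4@(3,0) a5@(3,0) a6@(2,3) | pheromone: 0 2 0 0 0 0 / 0 0 0 0 0 0 / 0 0 0 10 0 0 / 12 0 0 0 0 0
t=2: a0@(3,0) a1@(2,3) a2@(2,3) a3@(3,0) a4@(3,0) a5@(3,0) a6@(2,3) | pheromone: 0 1 0 0 0 0 / 0 0 0 0 0 0 / 0 0 0 15 0 0 / 19 0 0 0 0 0
t=3: a0@(3,0) a1@(2,3) a2@(2,3) a3@(3,0) a4@(3,0) a5@(3,0) a6@(2,3) | pheromone: 0 0 0 0 0 0 / 0 0 0 0 0 0 / 0 0 0 20 0 0 / 26 0 0 0 0 0
t=4: a0@(3,0) a1@(2,3) a2@(2,3) a3@(3,0) a4@(3,0) a5@(3,0) a6@(2,3) | pheromone: 0 0 0 0 0 0 / 0 0 0 0 0 0 / 0 0 0 25 0 0 / 33 0 0 0 0 0
t=5: a0@(3,0) a1@(2,3) a2@(2,3) a3@(3,0) a4@(3,0) a5@(3,0) a6@(2,3) | pheromone: 0 0 0 0 0 0 / 0 0 0 0 0 0 / 0 0 0 30 0 0 / 40 0 0 0 0 0
t=6: a0@(3,0) a1@(2,3) a2@(2,3) a3@(3,0) a4@(3,0) a5@(3,0) a6@(2,3) | pheromone: 0 0 0 0 0 0 / 0 0 0 0 0 0 / 0 0 0 35 0 0 / 47 0 0 0 0 0
t=7: a0@(3,0) a1@(2,3) a2@(2,3) a3@(3,0) a4@(3,0) a5@(3,0) a6@(2,3) | pheromone: 0 0 0 0 0 0 / 0 0 0 0 0 0 / 0 0 0 40 0 0 / 54 0 0 0 0 0

(3, 0)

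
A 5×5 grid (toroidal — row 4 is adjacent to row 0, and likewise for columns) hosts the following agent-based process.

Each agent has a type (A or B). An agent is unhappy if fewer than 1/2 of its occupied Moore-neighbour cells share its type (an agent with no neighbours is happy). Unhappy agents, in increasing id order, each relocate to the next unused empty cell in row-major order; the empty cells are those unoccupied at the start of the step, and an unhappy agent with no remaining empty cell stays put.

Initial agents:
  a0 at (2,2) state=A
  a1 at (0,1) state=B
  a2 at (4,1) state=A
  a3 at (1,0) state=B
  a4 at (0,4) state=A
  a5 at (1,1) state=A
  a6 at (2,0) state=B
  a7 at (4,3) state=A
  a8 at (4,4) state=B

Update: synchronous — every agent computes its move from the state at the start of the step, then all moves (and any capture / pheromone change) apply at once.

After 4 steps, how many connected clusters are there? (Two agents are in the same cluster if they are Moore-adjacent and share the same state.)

t=1: a0@(2,2):A a1@(0,0):B a2@(0,2):A a3@(1,0):B a4@(0,3):A a5@(1,2):A a6@(2,0):B a7@(4,3):A a8@(1,3):B
t=2: a0@(2,2):A a1@(0,0):B a2@(0,2):A a3@(1,0):B a4@(0,3):A a5@(1,2):A a6@(2,0):B a7@(4,3):A a8@(0,1):B
t=3: (unchanged — steady state)

2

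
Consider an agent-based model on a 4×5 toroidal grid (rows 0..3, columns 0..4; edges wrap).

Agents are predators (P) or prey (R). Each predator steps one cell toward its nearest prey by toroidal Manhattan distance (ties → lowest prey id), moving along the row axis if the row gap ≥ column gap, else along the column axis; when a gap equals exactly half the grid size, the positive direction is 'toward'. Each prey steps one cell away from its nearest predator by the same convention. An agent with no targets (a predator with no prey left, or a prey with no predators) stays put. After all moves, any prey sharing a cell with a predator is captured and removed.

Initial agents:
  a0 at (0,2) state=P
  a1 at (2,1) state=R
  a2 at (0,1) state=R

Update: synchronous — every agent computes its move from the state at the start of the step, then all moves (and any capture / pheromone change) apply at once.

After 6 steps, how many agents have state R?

2

t=1: a0@(0,1):P a1@(1,1):R a2@(0,0):R
t=2: a0@(1,1):P a1@(2,1):R a2@(0,4):R
t=3: a0@(2,1):P a1@(3,1):R a2@(0,3):R
t=4: a0@(3,1):P a1@(0,1):R a2@(3,3):R
t=5: a0@(0,1):P a1@(1,1):R a2@(3,4):R
t=6: a0@(1,1):P a1@(2,1):R a2@(3,3):R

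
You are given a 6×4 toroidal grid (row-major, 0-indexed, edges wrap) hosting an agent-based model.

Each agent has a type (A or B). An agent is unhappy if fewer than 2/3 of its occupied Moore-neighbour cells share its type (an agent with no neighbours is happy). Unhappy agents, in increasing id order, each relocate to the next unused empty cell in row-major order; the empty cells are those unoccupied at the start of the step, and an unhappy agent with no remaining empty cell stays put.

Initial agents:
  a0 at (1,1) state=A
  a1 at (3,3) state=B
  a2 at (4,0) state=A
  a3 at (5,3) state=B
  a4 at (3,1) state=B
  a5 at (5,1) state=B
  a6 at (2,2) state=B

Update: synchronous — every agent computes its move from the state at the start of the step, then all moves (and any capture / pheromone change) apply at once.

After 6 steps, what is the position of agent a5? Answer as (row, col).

t=1: a0@(0,0):A a1@(0,1):B a2@(0,2):A a3@(0,3):B a4@(1,0):B a5@(1,2):B a6@(2,2):B
t=2: a0@(1,1):A a1@(1,3):B a2@(2,0):A a3@(2,1):B a4@(1,0):B a5@(1,2):B a6@(2,2):B
t=3: a0@(0,0):A a1@(1,3):B a2@(0,1):A a3@(0,2):B a4@(0,3):B a5@(1,2):B a6@(2,2):B
t=4: a0@(1,0):A a1@(1,3):B a2@(1,1):A a3@(0,2):B a4@(0,3):B a5@(1,2):B a6@(2,2):B
t=5: a0@(0,0):A a1@(1,3):B a2@(0,1):A a3@(0,2):B a4@(0,3):B a5@(1,2):B a6@(2,2):B
t=6: a0@(1,0):A a1@(1,3):B a2@(1,1):A a3@(0,2):B a4@(0,3):B a5@(1,2):B a6@(2,2):B

(1, 2)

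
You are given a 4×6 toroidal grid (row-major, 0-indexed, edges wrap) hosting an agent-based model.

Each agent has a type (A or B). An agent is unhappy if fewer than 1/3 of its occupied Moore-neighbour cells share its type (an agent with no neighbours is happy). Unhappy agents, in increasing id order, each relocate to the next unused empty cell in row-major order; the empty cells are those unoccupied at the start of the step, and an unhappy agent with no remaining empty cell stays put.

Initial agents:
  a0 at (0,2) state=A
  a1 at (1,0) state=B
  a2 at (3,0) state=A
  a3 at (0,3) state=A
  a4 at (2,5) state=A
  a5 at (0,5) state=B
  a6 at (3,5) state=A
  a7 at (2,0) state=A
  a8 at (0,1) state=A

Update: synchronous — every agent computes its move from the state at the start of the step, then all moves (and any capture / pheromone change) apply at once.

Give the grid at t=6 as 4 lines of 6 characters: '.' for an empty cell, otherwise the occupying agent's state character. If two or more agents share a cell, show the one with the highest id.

.AAABB
......
A....A
A....A

t=1: a0@(0,2):A a1@(0,0):B a2@(3,0):A a3@(0,3):A a4@(2,5):A a5@(0,5):B a6@(3,5):A a7@(2,0):A a8@(0,1):A
t=2: a0@(0,2):A a1@(0,4):B a2@(3,0):A a3@(0,3):A a4@(2,5):A a5@(0,5):B a6@(3,5):A a7@(2,0):A a8@(0,1):A
t=3: (unchanged — steady state)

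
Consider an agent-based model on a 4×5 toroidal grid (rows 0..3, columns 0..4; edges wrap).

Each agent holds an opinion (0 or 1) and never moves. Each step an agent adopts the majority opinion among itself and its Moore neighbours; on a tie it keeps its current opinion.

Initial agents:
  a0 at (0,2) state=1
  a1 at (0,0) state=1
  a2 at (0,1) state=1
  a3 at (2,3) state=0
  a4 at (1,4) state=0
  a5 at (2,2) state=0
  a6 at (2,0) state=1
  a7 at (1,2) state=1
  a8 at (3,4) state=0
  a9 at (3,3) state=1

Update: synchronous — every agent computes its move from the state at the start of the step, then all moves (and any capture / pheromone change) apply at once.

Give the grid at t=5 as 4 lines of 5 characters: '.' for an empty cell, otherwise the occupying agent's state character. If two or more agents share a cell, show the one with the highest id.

t=1: a0@(0,2):1 a1@(0,0):1 a2@(0,1):1 a3@(2,3):0 a4@(1,4):0 a5@(2,2):0 a6@(2,0):0 a7@(1,2):1 a8@(3,4):1 a9@(3,3):0
t=2: a0@(0,2):1 a1@(0,0):1 a2@(0,1):1 a3@(2,3):0 a4@(1,4):0 a5@(2,2):0 a6@(2,0):0 a7@(1,2):1 a8@(3,4):0 a9@(3,3):0
t=3: (unchanged — steady state)

111..
..1.0
0.00.
...00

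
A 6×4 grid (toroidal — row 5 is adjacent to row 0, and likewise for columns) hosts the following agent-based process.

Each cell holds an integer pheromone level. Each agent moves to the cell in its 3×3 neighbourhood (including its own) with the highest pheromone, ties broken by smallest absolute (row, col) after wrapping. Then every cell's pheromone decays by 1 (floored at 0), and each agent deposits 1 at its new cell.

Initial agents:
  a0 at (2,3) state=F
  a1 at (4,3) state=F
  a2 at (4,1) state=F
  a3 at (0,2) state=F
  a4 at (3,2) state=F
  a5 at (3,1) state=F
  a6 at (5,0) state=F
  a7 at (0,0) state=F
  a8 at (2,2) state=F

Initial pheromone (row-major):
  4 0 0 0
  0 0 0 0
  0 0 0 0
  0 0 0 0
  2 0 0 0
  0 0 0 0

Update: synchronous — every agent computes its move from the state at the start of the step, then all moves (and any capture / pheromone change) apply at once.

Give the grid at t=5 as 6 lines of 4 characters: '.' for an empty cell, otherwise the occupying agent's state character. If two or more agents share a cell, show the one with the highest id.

t=1: a0@(1,0) a1@(4,0) a2@(4,0) a3@(0,1) a4@(2,1) a5@(4,0) a6@(0,0) a7@(0,0) a8@(1,1) | pheromone: 5 1 0 0 / 1 1 0 0 / 0 1 0 0 / 0 0 0 0 / 4 0 0 0 / 0 0 0 0
t=2: a0@(0,0) a1@(4,0) a2@(4,0) a3@(0,0) a4@(1,0) a5@(4,0) a6@(0,0) a7@(0,0) a8@(0,0) | pheromone: 9 0 0 0 / 1 0 0 0 / 0 0 0 0 / 0 0 0 0 / 6 0 0 0 / 0 0 0 0
t=3: a0@(0,0) a1@(4,0) a2@(4,0) a3@(0,0) a4@(0,0) a5@(4,0) a6@(0,0) a7@(0,0) a8@(0,0) | pheromone: 14 0 0 0 / 0 0 0 0 / 0 0 0 0 / 0 0 0 0 / 8 0 0 0 / 0 0 0 0
t=4: a0@(0,0) a1@(4,0) a2@(4,0) a3@(0,0) a4@(0,0) a5@(4,0) a6@(0,0) a7@(0,0) a8@(0,0) | pheromone: 19 0 0 0 / 0 0 0 0 / 0 0 0 0 / 0 0 0 0 / 10 0 0 0 / 0 0 0 0
t=5: a0@(0,0) a1@(4,0) a2@(4,0) a3@(0,0) a4@(0,0) a5@(4,0) a6@(0,0) a7@(0,0) a8@(0,0) | pheromone: 24 0 0 0 / 0 0 0 0 / 0 0 0 0 / 0 0 0 0 / 12 0 0 0 / 0 0 0 0

F...
....
....
....
F...
....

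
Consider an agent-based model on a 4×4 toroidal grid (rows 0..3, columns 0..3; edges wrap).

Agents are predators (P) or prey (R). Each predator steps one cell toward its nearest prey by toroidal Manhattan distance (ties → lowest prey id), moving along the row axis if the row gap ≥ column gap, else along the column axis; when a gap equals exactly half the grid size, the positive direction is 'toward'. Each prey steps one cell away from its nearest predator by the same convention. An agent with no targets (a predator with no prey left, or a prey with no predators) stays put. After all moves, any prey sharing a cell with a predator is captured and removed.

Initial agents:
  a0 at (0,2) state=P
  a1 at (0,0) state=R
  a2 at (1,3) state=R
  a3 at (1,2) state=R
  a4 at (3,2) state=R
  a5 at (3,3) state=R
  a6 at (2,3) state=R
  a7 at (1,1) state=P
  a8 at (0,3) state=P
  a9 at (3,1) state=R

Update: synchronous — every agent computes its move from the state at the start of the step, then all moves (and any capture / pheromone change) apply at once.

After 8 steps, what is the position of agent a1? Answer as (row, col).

(0, 0)

t=1: a0@(1,2):P a1@(0,1):R a2@(2,3):R a3@(2,2):R a4@(2,2):R a5@(2,3):R a6@(1,3):R a7@(1,2):P a8@(0,0):P a9@(2,1):R
t=2: a0@(2,2):P a1@(0,2):R a2@(3,3):R a3@(3,2):R a4@(3,2):R a5@(3,3):R a6@(1,0):R a7@(2,2):P a8@(0,1):P a9@(3,1):R
t=3: a0@(3,2):P a1@(0,3):R a2@(0,3):R a5@(0,3):R a6@(2,0):R a7@(3,2):P a8@(0,2):P a9@(2,1):R
t=4: a0@(0,2):P a1@(0,0):R a2@(0,0):R a5@(0,0):R a6@(2,3):R a7@(0,2):P a8@(0,3):P a9@(1,1):R
t=5: a0@(0,3):P a1@(0,1):R a2@(0,1):R a5@(0,1):R a6@(1,3):R a7@(0,3):P a8@(0,0):P a9@(2,1):R
t=6: a0@(1,3):P a1@(0,2):R a2@(0,2):R a5@(0,2):R a6@(2,3):R a7@(1,3):P a8@(0,1):P a9@(1,1):R
t=7: a0@(2,3):P a1@(0,3):R a2@(0,3):R a5@(0,3):R a6@(3,3):R a7@(2,3):P a8@(0,2):P a9@(2,1):R
t=8: a0@(3,3):P a1@(0,0):R a2@(0,0):R a5@(0,0):R a7@(3,3):P a8@(0,3):P a9@(2,0):R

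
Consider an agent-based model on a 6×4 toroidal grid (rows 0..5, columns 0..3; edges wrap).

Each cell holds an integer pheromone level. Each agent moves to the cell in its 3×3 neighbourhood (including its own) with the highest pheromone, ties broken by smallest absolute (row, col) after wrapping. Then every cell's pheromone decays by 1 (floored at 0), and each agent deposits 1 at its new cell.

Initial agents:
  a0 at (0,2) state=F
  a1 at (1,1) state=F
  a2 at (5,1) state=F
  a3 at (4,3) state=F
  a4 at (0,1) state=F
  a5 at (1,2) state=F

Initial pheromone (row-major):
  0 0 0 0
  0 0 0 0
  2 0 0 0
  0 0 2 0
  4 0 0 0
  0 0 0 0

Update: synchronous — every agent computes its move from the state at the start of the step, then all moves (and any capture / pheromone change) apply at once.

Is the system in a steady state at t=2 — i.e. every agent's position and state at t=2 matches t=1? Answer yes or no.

no

t=1: a0@(0,1) a1@(2,0) a2@(4,0) a3@(4,0) a4@(0,0) a5@(0,1) | pheromone: 1 2 0 0 / 0 0 0 0 / 2 0 0 0 / 0 0 1 0 / 5 0 0 0 / 0 0 0 0
t=2: a0@(0,1) a1@(2,0) a2@(4,0) a3@(4,0) a4@(0,1) a5@(0,1) | pheromone: 0 4 0 0 / 0 0 0 0 / 2 0 0 0 / 0 0 0 0 / 6 0 0 0 / 0 0 0 0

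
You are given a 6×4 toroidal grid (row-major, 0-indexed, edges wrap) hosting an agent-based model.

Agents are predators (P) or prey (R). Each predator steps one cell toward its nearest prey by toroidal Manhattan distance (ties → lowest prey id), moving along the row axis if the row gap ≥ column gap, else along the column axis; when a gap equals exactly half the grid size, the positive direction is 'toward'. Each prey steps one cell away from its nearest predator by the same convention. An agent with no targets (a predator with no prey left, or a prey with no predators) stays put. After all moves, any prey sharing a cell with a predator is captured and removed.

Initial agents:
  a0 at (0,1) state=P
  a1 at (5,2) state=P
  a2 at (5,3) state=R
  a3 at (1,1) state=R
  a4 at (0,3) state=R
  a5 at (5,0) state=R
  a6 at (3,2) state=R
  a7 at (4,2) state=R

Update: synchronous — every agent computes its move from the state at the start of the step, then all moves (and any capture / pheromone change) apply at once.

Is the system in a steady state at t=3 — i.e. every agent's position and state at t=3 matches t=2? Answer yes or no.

t=1: a0@(1,1):P a1@(5,3):P a2@(5,0):R a3@(2,1):R a4@(0,2):R a5@(4,0):R a6@(2,2):R a7@(3,2):R
t=2: a0@(2,1):P a1@(5,0):P a2@(5,1):R a3@(3,1):R a4@(5,2):R a5@(3,0):R a6@(3,2):R a7@(4,2):R
t=3: a0@(3,1):P a1@(5,1):P a2@(5,2):R a3@(4,1):R a5@(4,0):R a6@(4,2):R a7@(5,2):R

no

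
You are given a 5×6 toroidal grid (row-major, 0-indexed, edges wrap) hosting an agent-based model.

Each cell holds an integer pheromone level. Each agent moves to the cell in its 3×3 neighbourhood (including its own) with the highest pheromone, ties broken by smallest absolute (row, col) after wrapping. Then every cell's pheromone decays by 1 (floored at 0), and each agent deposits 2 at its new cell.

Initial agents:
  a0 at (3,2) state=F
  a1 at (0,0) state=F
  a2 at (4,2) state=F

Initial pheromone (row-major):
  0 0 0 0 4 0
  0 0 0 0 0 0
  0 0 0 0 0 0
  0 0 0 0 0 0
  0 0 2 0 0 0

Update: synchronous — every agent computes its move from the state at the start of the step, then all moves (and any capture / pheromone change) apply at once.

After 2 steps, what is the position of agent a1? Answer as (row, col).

(0, 0)

t=1: a0@(4,2) a1@(0,0) a2@(4,2) | pheromone: 2 0 0 0 3 0 / 0 0 0 0 0 0 / 0 0 0 0 0 0 / 0 0 0 0 0 0 / 0 0 5 0 0 0
t=2: a0@(4,2) a1@(0,0) a2@(4,2) | pheromone: 3 0 0 0 2 0 / 0 0 0 0 0 0 / 0 0 0 0 0 0 / 0 0 0 0 0 0 / 0 0 8 0 0 0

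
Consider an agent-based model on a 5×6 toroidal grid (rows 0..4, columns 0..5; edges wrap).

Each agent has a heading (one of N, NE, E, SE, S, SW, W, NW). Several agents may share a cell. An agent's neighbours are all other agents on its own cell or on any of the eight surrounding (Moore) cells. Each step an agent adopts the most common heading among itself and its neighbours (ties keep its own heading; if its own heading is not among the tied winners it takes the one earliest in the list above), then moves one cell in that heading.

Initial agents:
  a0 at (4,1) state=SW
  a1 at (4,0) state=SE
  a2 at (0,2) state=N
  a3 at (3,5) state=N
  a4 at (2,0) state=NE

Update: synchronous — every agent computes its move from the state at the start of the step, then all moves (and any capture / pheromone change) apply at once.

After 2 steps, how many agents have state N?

2

t=1: a0@(0,0):SW a1@(0,1):SE a2@(4,2):N a3@(2,5):N a4@(1,1):NE
t=2: a0@(1,5):SW a1@(1,2):SE a2@(3,2):N a3@(1,5):N a4@(0,2):NE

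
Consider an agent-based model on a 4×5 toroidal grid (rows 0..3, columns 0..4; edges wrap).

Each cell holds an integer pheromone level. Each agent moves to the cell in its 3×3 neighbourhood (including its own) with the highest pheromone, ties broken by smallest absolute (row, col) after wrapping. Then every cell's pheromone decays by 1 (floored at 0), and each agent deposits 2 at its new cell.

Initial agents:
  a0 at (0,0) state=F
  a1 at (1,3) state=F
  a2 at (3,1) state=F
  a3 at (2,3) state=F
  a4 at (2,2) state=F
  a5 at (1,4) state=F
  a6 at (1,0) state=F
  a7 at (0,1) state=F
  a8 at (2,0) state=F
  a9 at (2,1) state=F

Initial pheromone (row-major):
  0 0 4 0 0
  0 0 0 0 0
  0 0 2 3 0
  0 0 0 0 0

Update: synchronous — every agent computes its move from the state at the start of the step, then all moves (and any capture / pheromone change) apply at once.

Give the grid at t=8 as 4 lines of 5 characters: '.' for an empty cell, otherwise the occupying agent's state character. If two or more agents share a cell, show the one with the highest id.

F.F..
.....
...F.
.....

t=1: a0@(0,0) a1@(0,2) a2@(0,2) a3@(2,3) a4@(2,3) a5@(2,3) a6@(0,0) a7@(0,2) a8@(1,0) a9@(2,2) | pheromone: 4 0 9 0 0 / 2 0 0 0 0 / 0 0 3 8 0 / 0 0 0 0 0
t=2: a0@(0,0) a1@(0,2) a2@(0,2) a3@(2,3) a4@(2,3) a5@(2,3) a6@(0,0) a7@(0,2) a8@(0,0) a9@(2,3) | pheromone: 9 0 14 0 0 / 1 0 0 0 0 / 0 0 2 15 0 / 0 0 0 0 0
t=3: a0@(0,0) a1@(0,2) a2@(0,2) a3@(2,3) a4@(2,3) a5@(2,3) a6@(0,0) a7@(0,2) a8@(0,0) a9@(2,3) | pheromone: 14 0 19 0 0 / 0 0 0 0 0 / 0 0 1 22 0 / 0 0 0 0 0
t=4: a0@(0,0) a1@(0,2) a2@(0,2) a3@(2,3) a4@(2,3) a5@(2,3) a6@(0,0) a7@(0,2) a8@(0,0) a9@(2,3) | pheromone: 19 0 24 0 0 / 0 0 0 0 0 / 0 0 0 29 0 / 0 0 0 0 0
t=5: a0@(0,0) a1@(0,2) a2@(0,2) a3@(2,3) a4@(2,3) a5@(2,3) a6@(0,0) a7@(0,2) a8@(0,0) a9@(2,3) | pheromone: 24 0 29 0 0 / 0 0 0 0 0 / 0 0 0 36 0 / 0 0 0 0 0
t=6: a0@(0,0) a1@(0,2) a2@(0,2) a3@(2,3) a4@(2,3) a5@(2,3) a6@(0,0) a7@(0,2) a8@(0,0) a9@(2,3) | pheromone: 29 0 34 0 0 / 0 0 0 0 0 / 0 0 0 43 0 / 0 0 0 0 0
t=7: a0@(0,0) a1@(0,2) a2@(0,2) a3@(2,3) a4@(2,3) a5@(2,3) a6@(0,0) a7@(0,2) a8@(0,0) a9@(2,3) | pheromone: 34 0 39 0 0 / 0 0 0 0 0 / 0 0 0 50 0 / 0 0 0 0 0
t=8: a0@(0,0) a1@(0,2) a2@(0,2) a3@(2,3) a4@(2,3) a5@(2,3) a6@(0,0) a7@(0,2) a8@(0,0) a9@(2,3) | pheromone: 39 0 44 0 0 / 0 0 0 0 0 / 0 0 0 57 0 / 0 0 0 0 0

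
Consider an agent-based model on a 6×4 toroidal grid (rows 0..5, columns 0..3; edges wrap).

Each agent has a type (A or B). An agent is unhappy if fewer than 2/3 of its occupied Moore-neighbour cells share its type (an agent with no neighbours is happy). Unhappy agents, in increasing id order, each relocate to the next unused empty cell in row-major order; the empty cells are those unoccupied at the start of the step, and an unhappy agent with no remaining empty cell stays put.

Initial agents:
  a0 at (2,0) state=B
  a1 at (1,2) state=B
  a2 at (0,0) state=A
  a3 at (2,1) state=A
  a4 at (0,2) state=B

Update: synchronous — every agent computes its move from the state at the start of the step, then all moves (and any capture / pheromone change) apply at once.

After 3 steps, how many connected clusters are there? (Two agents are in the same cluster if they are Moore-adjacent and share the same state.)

2

t=1: a0@(0,1):B a1@(0,3):B a2@(0,0):A a3@(1,0):A a4@(0,2):B
t=2: a0@(1,1):B a1@(1,2):B a2@(1,3):A a3@(2,0):A a4@(0,2):B
t=3: a0@(1,1):B a1@(1,2):B a2@(0,0):A a3@(0,1):A a4@(0,2):B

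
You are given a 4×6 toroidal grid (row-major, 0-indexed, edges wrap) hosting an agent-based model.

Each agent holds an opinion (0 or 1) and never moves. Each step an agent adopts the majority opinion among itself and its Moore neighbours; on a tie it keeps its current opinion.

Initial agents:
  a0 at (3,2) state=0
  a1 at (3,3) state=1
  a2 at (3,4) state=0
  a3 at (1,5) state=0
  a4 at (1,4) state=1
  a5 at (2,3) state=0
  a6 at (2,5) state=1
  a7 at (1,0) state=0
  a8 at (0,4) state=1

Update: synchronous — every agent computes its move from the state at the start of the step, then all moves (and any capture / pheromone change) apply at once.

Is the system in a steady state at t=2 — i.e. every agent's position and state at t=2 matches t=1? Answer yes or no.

t=1: a0@(3,2):0 a1@(3,3):0 a2@(3,4):1 a3@(1,5):1 a4@(1,4):1 a5@(2,3):0 a6@(2,5):0 a7@(1,0):0 a8@(0,4):1
t=2: a0@(3,2):0 a1@(3,3):0 a2@(3,4):0 a3@(1,5):1 a4@(1,4):1 a5@(2,3):0 a6@(2,5):1 a7@(1,0):0 a8@(0,4):1

no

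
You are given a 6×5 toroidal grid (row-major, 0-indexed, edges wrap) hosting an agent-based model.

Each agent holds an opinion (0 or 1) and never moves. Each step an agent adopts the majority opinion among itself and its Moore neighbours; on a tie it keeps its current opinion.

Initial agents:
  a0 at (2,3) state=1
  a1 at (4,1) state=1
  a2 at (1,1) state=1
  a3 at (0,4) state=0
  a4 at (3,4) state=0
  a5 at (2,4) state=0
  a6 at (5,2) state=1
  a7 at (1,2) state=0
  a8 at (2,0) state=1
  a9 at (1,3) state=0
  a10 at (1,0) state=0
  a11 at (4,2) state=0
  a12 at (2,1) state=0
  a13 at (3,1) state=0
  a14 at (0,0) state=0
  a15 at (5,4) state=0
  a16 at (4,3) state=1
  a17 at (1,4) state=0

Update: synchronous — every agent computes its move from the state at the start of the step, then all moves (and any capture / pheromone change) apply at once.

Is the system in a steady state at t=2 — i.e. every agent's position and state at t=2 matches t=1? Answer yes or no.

t=1: a0@(2,3):0 a1@(4,1):1 a2@(1,1):0 a3@(0,4):0 a4@(3,4):1 a5@(2,4):0 a6@(5,2):1 a7@(1,2):0 a8@(2,0):0 a9@(1,3):0 a10@(1,0):0 a11@(4,2):1 a12@(2,1):0 a13@(3,1):0 a14@(0,0):0 a15@(5,4):0 a16@(4,3):0 a17@(1,4):0
t=2: a0@(2,3):0 a1@(4,1):1 a2@(1,1):0 a3@(0,4):0 a4@(3,4):0 a5@(2,4):0 a6@(5,2):1 a7@(1,2):0 a8@(2,0):0 a9@(1,3):0 a10@(1,0):0 a11@(4,2):1 a12@(2,1):0 a13@(3,1):0 a14@(0,0):0 a15@(5,4):0 a16@(4,3):1 a17@(1,4):0

no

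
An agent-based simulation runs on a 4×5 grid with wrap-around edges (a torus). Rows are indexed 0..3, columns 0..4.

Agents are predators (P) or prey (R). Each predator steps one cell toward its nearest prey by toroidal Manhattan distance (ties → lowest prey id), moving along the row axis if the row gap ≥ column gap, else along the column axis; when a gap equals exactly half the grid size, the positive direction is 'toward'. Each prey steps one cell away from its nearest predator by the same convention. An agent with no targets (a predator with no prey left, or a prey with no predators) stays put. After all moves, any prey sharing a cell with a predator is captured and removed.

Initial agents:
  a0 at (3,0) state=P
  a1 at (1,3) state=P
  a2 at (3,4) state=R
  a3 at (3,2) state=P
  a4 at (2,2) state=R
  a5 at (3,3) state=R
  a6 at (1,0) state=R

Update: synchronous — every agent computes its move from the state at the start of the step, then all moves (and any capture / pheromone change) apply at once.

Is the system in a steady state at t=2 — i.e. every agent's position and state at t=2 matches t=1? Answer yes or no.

t=1: a0@(3,4):P a1@(2,3):P a2@(3,3):R a3@(2,2):P a4@(1,2):R a6@(0,0):R
t=2: a0@(3,3):P a1@(3,3):P a2@(3,2):R a3@(1,2):P a4@(0,2):R a6@(1,0):R

no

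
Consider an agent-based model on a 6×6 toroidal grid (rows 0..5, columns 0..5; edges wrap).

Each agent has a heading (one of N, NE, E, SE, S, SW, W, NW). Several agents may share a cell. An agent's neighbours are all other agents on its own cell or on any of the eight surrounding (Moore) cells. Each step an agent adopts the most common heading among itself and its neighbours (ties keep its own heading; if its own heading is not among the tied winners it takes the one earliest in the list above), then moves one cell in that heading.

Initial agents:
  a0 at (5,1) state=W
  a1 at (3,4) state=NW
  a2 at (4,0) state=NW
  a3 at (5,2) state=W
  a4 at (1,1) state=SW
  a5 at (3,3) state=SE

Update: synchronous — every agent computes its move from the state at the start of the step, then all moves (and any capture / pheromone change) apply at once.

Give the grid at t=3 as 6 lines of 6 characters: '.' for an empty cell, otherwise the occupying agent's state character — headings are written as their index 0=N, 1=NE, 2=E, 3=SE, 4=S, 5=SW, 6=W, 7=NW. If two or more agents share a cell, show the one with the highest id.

t=1: a0@(5,0):W a1@(2,3):NW a2@(3,5):NW a3@(5,1):W a4@(2,0):SW a5@(4,4):SE
t=2: a0@(5,5):W a1@(1,2):NW a2@(2,4):NW a3@(5,0):W a4@(3,5):SW a5@(5,5):SE
t=3: a0@(5,4):W a1@(0,1):NW a2@(1,3):NW a3@(5,5):W a4@(4,4):SW a5@(5,4):W

.7....
...7..
......
......
....5.
....66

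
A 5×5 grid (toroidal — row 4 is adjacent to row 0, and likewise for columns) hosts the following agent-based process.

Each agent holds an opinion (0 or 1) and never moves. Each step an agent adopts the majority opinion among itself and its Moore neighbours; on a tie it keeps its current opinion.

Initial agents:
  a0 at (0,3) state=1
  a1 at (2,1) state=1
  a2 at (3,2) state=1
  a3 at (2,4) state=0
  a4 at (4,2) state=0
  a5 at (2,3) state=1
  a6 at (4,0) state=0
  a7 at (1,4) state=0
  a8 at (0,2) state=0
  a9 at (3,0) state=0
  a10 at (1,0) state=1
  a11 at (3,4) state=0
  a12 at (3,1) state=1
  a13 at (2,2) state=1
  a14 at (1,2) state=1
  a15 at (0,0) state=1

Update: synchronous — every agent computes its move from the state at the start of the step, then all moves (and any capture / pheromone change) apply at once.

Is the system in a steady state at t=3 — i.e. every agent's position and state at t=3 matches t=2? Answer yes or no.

no

t=1: a0@(0,3):0 a1@(2,1):1 a2@(3,2):1 a3@(2,4):0 a4@(4,2):1 a5@(2,3):1 a6@(4,0):0 a7@(1,4):1 a8@(0,2):0 a9@(3,0):0 a10@(1,0):1 a11@(3,4):0 a12@(3,1):1 a13@(2,2):1 a14@(1,2):1 a15@(0,0):1
t=2: a0@(0,3):1 a1@(2,1):1 a2@(3,2):1 a3@(2,4):0 a4@(4,2):1 a5@(2,3):1 a6@(4,0):0 a7@(1,4):1 a8@(0,2):0 a9@(3,0):0 a10@(1,0):1 a11@(3,4):0 a12@(3,1):1 a13@(2,2):1 a14@(1,2):1 a15@(0,0):1
t=3: a0@(0,3):1 a1@(2,1):1 a2@(3,2):1 a3@(2,4):0 a4@(4,2):1 a5@(2,3):1 a6@(4,0):0 a7@(1,4):1 a8@(0,2):1 a9@(3,0):0 a10@(1,0):1 a11@(3,4):0 a12@(3,1):1 a13@(2,2):1 a14@(1,2):1 a15@(0,0):1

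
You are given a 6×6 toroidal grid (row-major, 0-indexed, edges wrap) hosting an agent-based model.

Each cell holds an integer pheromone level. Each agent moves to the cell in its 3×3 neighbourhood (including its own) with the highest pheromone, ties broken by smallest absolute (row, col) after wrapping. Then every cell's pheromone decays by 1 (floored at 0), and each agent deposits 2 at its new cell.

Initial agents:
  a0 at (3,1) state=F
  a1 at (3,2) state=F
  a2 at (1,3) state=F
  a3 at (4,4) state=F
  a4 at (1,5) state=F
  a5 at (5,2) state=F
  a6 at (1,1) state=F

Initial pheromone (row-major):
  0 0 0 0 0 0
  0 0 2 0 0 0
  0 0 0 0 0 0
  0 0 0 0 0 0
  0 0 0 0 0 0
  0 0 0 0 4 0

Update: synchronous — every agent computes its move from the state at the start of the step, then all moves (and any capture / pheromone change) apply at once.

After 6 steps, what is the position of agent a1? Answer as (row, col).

t=1: a0@(2,0) a1@(2,1) a2@(1,2) a3@(5,4) a4@(0,0) a5@(0,1) a6@(1,2) | pheromone: 2 2 0 0 0 0 / 0 0 5 0 0 0 / 2 2 0 0 0 0 / 0 0 0 0 0 0 / 0 0 0 0 0 0 / 0 0 0 0 5 0
t=2: a0@(2,0) a1@(1,2) a2@(1,2) a3@(5,4) a4@(0,0) a5@(1,2) a6@(1,2) | pheromone: 3 1 0 0 0 0 / 0 0 12 0 0 0 / 3 1 0 0 0 0 / 0 0 0 0 0 0 / 0 0 0 0 0 0 / 0 0 0 0 6 0
t=3: a0@(2,0) a1@(1,2) a2@(1,2) a3@(5,4) a4@(0,0) a5@(1,2) a6@(1,2) | pheromone: 4 0 0 0 0 0 / 0 0 19 0 0 0 / 4 0 0 0 0 0 / 0 0 0 0 0 0 / 0 0 0 0 0 0 / 0 0 0 0 7 0
t=4: a0@(2,0) a1@(1,2) a2@(1,2) a3@(5,4) a4@(0,0) a5@(1,2) a6@(1,2) | pheromone: 5 0 0 0 0 0 / 0 0 26 0 0 0 / 5 0 0 0 0 0 / 0 0 0 0 0 0 / 0 0 0 0 0 0 / 0 0 0 0 8 0
t=5: a0@(2,0) a1@(1,2) a2@(1,2) a3@(5,4) a4@(0,0) a5@(1,2) a6@(1,2) | pheromone: 6 0 0 0 0 0 / 0 0 33 0 0 0 / 6 0 0 0 0 0 / 0 0 0 0 0 0 / 0 0 0 0 0 0 / 0 0 0 0 9 0
t=6: a0@(2,0) a1@(1,2) a2@(1,2) a3@(5,4) a4@(0,0) a5@(1,2) a6@(1,2) | pheromone: 7 0 0 0 0 0 / 0 0 40 0 0 0 / 7 0 0 0 0 0 / 0 0 0 0 0 0 / 0 0 0 0 0 0 / 0 0 0 0 10 0

(1, 2)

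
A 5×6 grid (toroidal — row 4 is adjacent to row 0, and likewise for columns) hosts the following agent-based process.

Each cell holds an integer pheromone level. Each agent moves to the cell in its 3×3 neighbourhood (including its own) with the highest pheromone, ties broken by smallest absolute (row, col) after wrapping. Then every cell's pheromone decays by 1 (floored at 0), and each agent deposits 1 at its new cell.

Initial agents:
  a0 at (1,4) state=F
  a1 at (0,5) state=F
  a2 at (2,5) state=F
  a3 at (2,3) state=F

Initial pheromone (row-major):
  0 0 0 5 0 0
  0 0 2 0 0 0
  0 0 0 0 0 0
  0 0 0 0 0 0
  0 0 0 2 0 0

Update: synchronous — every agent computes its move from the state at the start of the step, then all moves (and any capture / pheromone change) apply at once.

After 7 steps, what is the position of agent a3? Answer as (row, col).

(0, 3)

t=1: a0@(0,3) a1@(0,0) a2@(1,0) a3@(1,2) | pheromone: 1 0 0 5 0 0 / 1 0 2 0 0 0 / 0 0 0 0 0 0 / 0 0 0 0 0 0 / 0 0 0 1 0 0
t=2: a0@(0,3) a1@(0,0) a2@(0,0) a3@(0,3) | pheromone: 2 0 0 6 0 0 / 0 0 1 0 0 0 / 0 0 0 0 0 0 / 0 0 0 0 0 0 / 0 0 0 0 0 0
t=3: a0@(0,3) a1@(0,0) a2@(0,0) a3@(0,3) | pheromone: 3 0 0 7 0 0 / 0 0 0 0 0 0 / 0 0 0 0 0 0 / 0 0 0 0 0 0 / 0 0 0 0 0 0
t=4: a0@(0,3) a1@(0,0) a2@(0,0) a3@(0,3) | pheromone: 4 0 0 8 0 0 / 0 0 0 0 0 0 / 0 0 0 0 0 0 / 0 0 0 0 0 0 / 0 0 0 0 0 0
t=5: a0@(0,3) a1@(0,0) a2@(0,0) a3@(0,3) | pheromone: 5 0 0 9 0 0 / 0 0 0 0 0 0 / 0 0 0 0 0 0 / 0 0 0 0 0 0 / 0 0 0 0 0 0
t=6: a0@(0,3) a1@(0,0) a2@(0,0) a3@(0,3) | pheromone: 6 0 0 10 0 0 / 0 0 0 0 0 0 / 0 0 0 0 0 0 / 0 0 0 0 0 0 / 0 0 0 0 0 0
t=7: a0@(0,3) a1@(0,0) a2@(0,0) a3@(0,3) | pheromone: 7 0 0 11 0 0 / 0 0 0 0 0 0 / 0 0 0 0 0 0 / 0 0 0 0 0 0 / 0 0 0 0 0 0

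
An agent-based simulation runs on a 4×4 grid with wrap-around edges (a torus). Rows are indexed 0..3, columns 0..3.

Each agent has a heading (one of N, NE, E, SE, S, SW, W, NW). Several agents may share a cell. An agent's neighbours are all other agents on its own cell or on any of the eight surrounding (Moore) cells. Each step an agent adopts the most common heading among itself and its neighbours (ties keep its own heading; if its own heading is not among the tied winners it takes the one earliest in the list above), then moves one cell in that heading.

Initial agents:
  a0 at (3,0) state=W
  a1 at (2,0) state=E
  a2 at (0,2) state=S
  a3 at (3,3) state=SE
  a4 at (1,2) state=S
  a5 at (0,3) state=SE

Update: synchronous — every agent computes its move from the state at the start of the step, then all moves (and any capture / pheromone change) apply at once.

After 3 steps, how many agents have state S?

3

t=1: a0@(0,1):SE a1@(2,1):E a2@(1,2):S a3@(0,0):SE a4@(2,2):S a5@(1,0):SE
t=2: a0@(1,2):SE a1@(3,1):S a2@(2,2):S a3@(1,1):SE a4@(3,2):S a5@(2,1):SE
t=3: a0@(2,3):SE a1@(0,1):S a2@(3,2):S a3@(2,2):SE a4@(0,2):S a5@(3,2):SE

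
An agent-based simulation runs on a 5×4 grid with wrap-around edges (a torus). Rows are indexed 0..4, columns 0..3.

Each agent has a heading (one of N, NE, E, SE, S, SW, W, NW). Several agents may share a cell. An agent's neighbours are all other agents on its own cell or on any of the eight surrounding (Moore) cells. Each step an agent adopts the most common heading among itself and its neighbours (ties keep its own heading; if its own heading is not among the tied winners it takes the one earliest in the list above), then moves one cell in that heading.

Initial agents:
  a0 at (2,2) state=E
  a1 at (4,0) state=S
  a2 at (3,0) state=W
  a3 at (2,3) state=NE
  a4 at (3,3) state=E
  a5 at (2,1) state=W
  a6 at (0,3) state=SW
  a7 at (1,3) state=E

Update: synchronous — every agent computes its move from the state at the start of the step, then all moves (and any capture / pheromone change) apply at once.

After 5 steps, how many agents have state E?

8

t=1: a0@(2,3):E a1@(0,0):S a2@(3,3):W a3@(2,0):E a4@(3,0):E a5@(2,0):W a6@(1,2):SW a7@(1,0):E
t=2: a0@(2,0):E a1@(1,0):S a2@(3,0):E a3@(2,1):E a4@(3,1):E a5@(2,1):E a6@(2,1):SW a7@(1,1):E
t=3: a0@(2,1):E a1@(1,1):E a2@(3,1):E a3@(2,2):E a4@(3,2):E a5@(2,2):E a6@(2,2):E a7@(1,2):E
t=4: a0@(2,2):E a1@(1,2):E a2@(3,2):E a3@(2,3):E a4@(3,3):E a5@(2,3):E a6@(2,3):E a7@(1,3):E
t=5: a0@(2,3):E a1@(1,3):E a2@(3,3):E a3@(2,0):E a4@(3,0):E a5@(2,0):E a6@(2,0):E a7@(1,0):E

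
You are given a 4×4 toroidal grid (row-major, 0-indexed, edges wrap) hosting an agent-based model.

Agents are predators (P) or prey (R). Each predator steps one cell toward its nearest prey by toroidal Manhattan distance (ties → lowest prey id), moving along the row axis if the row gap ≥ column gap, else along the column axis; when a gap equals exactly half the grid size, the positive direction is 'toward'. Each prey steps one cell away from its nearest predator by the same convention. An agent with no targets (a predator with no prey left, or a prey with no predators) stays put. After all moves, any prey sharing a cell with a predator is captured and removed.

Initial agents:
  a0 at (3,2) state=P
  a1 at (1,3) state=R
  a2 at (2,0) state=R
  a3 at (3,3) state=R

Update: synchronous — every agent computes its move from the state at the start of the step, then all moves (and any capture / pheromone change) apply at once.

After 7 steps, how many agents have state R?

t=1: a0@(3,3):P a1@(0,3):R a2@(2,3):R a3@(3,0):R
t=2: a0@(0,3):P a1@(1,3):R a2@(1,3):R a3@(3,1):R
t=3: a0@(1,3):P a1@(2,3):R a2@(2,3):R a3@(3,0):R
t=4: a0@(2,3):P a1@(3,3):R a2@(3,3):R a3@(2,0):R
t=5: a0@(3,3):P a1@(0,3):R a2@(0,3):R a3@(2,1):R
t=6: a0@(0,3):P a1@(1,3):R a2@(1,3):R a3@(2,0):R
t=7: a0@(1,3):P a1@(2,3):R a2@(2,3):R a3@(1,0):R

3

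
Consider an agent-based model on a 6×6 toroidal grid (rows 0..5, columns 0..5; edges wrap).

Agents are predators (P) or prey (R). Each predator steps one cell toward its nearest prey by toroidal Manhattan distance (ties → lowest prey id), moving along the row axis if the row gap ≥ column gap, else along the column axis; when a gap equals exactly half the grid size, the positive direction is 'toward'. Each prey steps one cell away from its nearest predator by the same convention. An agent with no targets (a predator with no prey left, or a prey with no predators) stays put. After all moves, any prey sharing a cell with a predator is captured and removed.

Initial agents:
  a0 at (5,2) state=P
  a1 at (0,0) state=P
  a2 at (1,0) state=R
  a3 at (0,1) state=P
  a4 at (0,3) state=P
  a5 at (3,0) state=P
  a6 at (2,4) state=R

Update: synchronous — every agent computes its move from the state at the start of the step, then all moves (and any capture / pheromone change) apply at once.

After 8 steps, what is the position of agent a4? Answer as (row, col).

(2, 3)

t=1: a0@(0,2):P a1@(1,0):P a3@(1,1):P a4@(1,3):P a5@(2,0):P a6@(3,4):R
t=2: a0@(1,2):P a1@(2,0):P a3@(1,2):P a4@(2,3):P a5@(2,5):P a6@(4,4):R
t=3: a0@(2,2):P a1@(3,0):P a3@(2,2):P a4@(3,3):P a5@(3,5):P a6@(5,4):R
t=4: a0@(3,2):P a1@(4,0):P a3@(3,2):P a4@(4,3):P a5@(4,5):P a6@(0,4):R
t=5: a0@(4,2):P a1@(5,0):P a3@(4,2):P a4@(5,3):P a5@(5,5):P a6@(1,4):R
t=6: a0@(5,2):P a1@(0,0):P a3@(5,2):P a4@(0,3):P a5@(0,5):P a6@(2,4):R
t=7: a0@(0,2):P a1@(1,0):P a3@(0,2):P a4@(1,3):P a5@(1,5):P a6@(3,4):R
t=8: a0@(1,2):P a1@(2,0):P a3@(1,2):P a4@(2,3):P a5@(2,5):P a6@(4,4):R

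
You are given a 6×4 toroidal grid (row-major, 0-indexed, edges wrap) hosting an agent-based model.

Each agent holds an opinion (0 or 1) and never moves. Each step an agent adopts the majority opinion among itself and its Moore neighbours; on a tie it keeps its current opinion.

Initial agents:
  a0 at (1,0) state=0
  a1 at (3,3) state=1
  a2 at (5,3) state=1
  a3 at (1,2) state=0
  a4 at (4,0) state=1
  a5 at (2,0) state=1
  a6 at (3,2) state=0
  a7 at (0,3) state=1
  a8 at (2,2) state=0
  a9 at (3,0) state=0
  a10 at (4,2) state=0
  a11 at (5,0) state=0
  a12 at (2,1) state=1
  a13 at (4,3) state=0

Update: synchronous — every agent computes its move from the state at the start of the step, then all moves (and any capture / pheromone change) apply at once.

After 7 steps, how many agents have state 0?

7

t=1: a0@(1,0):1 a1@(3,3):0 a2@(5,3):1 a3@(1,2):0 a4@(4,0):1 a5@(2,0):1 a6@(3,2):0 a7@(0,3):0 a8@(2,2):0 a9@(3,0):1 a10@(4,2):0 a11@(5,0):1 a12@(2,1):0 a13@(4,3):0
t=2: a0@(1,0):1 a1@(3,3):0 a2@(5,3):1 a3@(1,2):0 a4@(4,0):1 a5@(2,0):1 a6@(3,2):0 a7@(0,3):1 a8@(2,2):0 a9@(3,0):1 a10@(4,2):0 a11@(5,0):1 a12@(2,1):0 a13@(4,3):0
t=3: (unchanged — steady state)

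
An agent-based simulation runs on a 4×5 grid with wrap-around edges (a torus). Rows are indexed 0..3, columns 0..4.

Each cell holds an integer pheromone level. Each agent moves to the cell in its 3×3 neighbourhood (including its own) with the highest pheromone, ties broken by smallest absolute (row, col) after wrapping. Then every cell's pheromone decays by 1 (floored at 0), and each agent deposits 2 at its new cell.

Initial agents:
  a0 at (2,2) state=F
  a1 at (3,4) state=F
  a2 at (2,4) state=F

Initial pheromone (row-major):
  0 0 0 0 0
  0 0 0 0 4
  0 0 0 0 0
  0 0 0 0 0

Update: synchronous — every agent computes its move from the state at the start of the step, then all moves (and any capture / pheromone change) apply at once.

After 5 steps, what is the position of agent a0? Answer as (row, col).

t=1: a0@(1,1) a1@(0,0) a2@(1,4) | pheromone: 2 0 0 0 0 / 0 2 0 0 5 / 0 0 0 0 0 / 0 0 0 0 0
t=2: a0@(0,0) a1@(1,4) a2@(1,4) | pheromone: 3 0 0 0 0 / 0 1 0 0 8 / 0 0 0 0 0 / 0 0 0 0 0
t=3: a0@(1,4) a1@(1,4) a2@(1,4) | pheromone: 2 0 0 0 0 / 0 0 0 0 13 / 0 0 0 0 0 / 0 0 0 0 0
t=4: a0@(1,4) a1@(1,4) a2@(1,4) | pheromone: 1 0 0 0 0 / 0 0 0 0 18 / 0 0 0 0 0 / 0 0 0 0 0
t=5: a0@(1,4) a1@(1,4) a2@(1,4) | pheromone: 0 0 0 0 0 / 0 0 0 0 23 / 0 0 0 0 0 / 0 0 0 0 0

(1, 4)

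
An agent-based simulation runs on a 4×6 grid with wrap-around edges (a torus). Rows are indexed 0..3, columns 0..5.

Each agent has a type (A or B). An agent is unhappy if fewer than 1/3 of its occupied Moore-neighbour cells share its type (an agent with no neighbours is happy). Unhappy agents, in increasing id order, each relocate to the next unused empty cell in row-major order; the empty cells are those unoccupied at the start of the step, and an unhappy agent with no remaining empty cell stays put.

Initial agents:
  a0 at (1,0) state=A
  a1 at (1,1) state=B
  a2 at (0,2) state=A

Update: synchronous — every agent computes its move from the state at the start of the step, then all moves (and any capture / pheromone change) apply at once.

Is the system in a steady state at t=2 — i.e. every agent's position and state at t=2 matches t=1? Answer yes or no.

t=1: a0@(0,0):A a1@(0,1):B a2@(0,3):A
t=2: a0@(0,2):A a1@(0,4):B a2@(0,3):A

no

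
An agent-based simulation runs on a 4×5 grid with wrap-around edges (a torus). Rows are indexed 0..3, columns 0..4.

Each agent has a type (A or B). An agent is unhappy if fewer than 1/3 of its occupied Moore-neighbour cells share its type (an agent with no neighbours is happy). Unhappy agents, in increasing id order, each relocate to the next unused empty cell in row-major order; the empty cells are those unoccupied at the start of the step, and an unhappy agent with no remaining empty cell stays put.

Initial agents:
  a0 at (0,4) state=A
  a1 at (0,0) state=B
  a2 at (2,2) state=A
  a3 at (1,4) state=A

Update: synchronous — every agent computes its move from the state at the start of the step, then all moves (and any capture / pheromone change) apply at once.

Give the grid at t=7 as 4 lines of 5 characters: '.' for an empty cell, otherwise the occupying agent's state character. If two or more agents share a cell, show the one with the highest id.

t=1: a0@(0,4):A a1@(0,1):B a2@(2,2):A a3@(1,4):A
t=2: (unchanged — steady state)

.B..A
....A
..A..
.....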